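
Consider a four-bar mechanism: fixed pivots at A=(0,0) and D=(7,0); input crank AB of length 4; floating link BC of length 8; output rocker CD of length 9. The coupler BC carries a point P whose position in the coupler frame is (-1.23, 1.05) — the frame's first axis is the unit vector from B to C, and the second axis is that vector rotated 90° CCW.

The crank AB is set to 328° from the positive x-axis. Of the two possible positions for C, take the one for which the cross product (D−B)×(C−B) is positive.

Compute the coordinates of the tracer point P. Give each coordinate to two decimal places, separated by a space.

A=(0,0), D=(7.00,0)
B = A + 4.00·(cos328°, sin328°) = (3.3922, -2.1197)
|BD| = 4.1844
circle(B,8.00) ∩ circle(D,9.00): a=0.0609, h=7.9998
  candidates: C₊=(-0.6077,4.8086) cross=33.474; C₋=(7.4971,-8.9863) cross=-33.474
  mode + wants cross > 0 → take C=(-0.6077,4.8086) (cross=33.474)
ex = (C−B)/|BC| = (-0.5000,0.8660); ey = (-0.8660,-0.5000)
P = B + -1.23·ex + 1.05·ey = (3.0979,-3.7099)

3.10 -3.71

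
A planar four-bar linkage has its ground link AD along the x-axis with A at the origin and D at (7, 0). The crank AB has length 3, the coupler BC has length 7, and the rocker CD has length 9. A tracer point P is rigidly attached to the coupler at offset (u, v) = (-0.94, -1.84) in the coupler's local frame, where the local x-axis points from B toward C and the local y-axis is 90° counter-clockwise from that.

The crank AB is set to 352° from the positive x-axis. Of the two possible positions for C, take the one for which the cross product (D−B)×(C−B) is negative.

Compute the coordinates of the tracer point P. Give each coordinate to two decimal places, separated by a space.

A=(0,0), D=(7.00,0)
B = A + 3.00·(cos352°, sin352°) = (2.9708, -0.4175)
|BD| = 4.0508
circle(B,7.00) ∩ circle(D,9.00): a=-1.9245, h=6.7303
  candidates: C₊=(0.3629,6.0785) cross=27.263; C₋=(1.7503,-7.3103) cross=-27.263
  mode - wants cross < 0 → take C=(1.7503,-7.3103) (cross=-27.263)
ex = (C−B)/|BC| = (-0.1744,-0.9847); ey = (0.9847,-0.1744)
P = B + -0.94·ex + -1.84·ey = (1.3229,0.8289)

1.32 0.83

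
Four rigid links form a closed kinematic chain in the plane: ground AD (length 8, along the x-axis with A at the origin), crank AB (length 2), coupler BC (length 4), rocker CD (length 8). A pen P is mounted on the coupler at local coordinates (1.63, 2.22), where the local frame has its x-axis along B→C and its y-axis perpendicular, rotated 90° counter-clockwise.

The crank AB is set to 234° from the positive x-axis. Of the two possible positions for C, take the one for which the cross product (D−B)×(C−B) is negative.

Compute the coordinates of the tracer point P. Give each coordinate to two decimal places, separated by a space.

A=(0,0), D=(8.00,0)
B = A + 2.00·(cos234°, sin234°) = (-1.1756, -1.6180)
|BD| = 9.3171
circle(B,4.00) ∩ circle(D,8.00): a=2.0827, h=3.4150
  candidates: C₊=(0.2824,2.1068) cross=31.818; C₋=(1.4685,-4.6195) cross=-31.818
  mode - wants cross < 0 → take C=(1.4685,-4.6195) (cross=-31.818)
ex = (C−B)/|BC| = (0.6610,-0.7504); ey = (0.7504,0.6610)
P = B + 1.63·ex + 2.22·ey = (1.5677,-1.3737)

1.57 -1.37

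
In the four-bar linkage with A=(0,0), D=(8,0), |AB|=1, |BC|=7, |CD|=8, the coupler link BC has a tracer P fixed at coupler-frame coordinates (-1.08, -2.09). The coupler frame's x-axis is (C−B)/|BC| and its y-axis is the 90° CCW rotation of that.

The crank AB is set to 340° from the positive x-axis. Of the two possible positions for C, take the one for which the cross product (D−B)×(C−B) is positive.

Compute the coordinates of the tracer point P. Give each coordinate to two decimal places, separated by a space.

A=(0,0), D=(8.00,0)
B = A + 1.00·(cos340°, sin340°) = (0.9397, -0.3420)
|BD| = 7.0686
circle(B,7.00) ∩ circle(D,8.00): a=2.4733, h=6.5485
  candidates: C₊=(3.0932,6.3185) cross=46.289; C₋=(3.7269,-6.7632) cross=-46.289
  mode + wants cross > 0 → take C=(3.0932,6.3185) (cross=46.289)
ex = (C−B)/|BC| = (0.3076,0.9515); ey = (-0.9515,0.3076)
P = B + -1.08·ex + -2.09·ey = (2.5961,-2.0126)

2.60 -2.01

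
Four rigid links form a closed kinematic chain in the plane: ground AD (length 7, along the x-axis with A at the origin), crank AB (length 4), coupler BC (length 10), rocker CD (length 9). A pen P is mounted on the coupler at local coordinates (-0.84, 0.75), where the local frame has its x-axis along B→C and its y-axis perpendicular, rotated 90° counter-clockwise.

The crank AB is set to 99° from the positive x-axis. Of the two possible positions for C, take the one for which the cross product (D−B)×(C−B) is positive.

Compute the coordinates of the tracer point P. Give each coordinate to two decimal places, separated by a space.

-1.73 4.18

A=(0,0), D=(7.00,0)
B = A + 4.00·(cos99°, sin99°) = (-0.6257, 3.9508)
|BD| = 8.5884
circle(B,10.00) ∩ circle(D,9.00): a=5.4003, h=8.4164
  candidates: C₊=(8.0409,8.9396) cross=72.284; C₋=(0.2976,-6.0065) cross=-72.284
  mode + wants cross > 0 → take C=(8.0409,8.9396) (cross=72.284)
ex = (C−B)/|BC| = (0.8667,0.4989); ey = (-0.4989,0.8667)
P = B + -0.84·ex + 0.75·ey = (-1.7279,4.1817)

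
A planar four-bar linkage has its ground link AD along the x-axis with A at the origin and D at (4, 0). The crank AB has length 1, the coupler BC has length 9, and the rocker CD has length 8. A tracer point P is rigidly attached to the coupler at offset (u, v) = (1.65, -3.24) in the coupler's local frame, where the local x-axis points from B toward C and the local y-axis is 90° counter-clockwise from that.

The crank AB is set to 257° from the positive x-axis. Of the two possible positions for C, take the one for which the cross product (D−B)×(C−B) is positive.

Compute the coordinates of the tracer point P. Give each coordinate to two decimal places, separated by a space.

A=(0,0), D=(4.00,0)
B = A + 1.00·(cos257°, sin257°) = (-0.2250, -0.9744)
|BD| = 4.3359
circle(B,9.00) ∩ circle(D,8.00): a=4.1283, h=7.9973
  candidates: C₊=(2.0006,7.7461) cross=34.675; C₋=(5.5950,-7.8394) cross=-34.675
  mode + wants cross > 0 → take C=(2.0006,7.7461) (cross=34.675)
ex = (C−B)/|BC| = (0.2473,0.9689); ey = (-0.9689,0.2473)
P = B + 1.65·ex + -3.24·ey = (3.3224,-0.1768)

3.32 -0.18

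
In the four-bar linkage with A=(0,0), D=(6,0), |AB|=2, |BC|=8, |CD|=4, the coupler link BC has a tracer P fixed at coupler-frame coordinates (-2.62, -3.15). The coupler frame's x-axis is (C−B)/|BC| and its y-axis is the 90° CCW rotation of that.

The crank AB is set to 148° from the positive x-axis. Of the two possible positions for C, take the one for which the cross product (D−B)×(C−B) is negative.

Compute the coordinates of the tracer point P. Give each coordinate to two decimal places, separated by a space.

A=(0,0), D=(6.00,0)
B = A + 2.00·(cos148°, sin148°) = (-1.6961, 1.0598)
|BD| = 7.7687
circle(B,8.00) ∩ circle(D,4.00): a=6.9737, h=3.9202
  candidates: C₊=(5.7472,3.9920) cross=30.455; C₋=(4.6776,-3.7751) cross=-30.455
  mode - wants cross < 0 → take C=(4.6776,-3.7751) (cross=-30.455)
ex = (C−B)/|BC| = (0.7967,-0.6044); ey = (0.6044,0.7967)
P = B + -2.62·ex + -3.15·ey = (-5.6872,0.1336)

-5.69 0.13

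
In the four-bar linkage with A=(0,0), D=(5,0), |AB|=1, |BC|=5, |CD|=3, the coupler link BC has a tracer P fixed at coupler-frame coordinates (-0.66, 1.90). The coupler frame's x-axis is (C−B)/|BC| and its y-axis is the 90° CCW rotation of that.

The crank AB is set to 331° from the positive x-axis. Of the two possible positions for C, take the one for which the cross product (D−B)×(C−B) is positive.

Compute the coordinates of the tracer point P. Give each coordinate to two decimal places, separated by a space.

-0.91 0.44

A=(0,0), D=(5.00,0)
B = A + 1.00·(cos331°, sin331°) = (0.8746, -0.4848)
|BD| = 4.1538
circle(B,5.00) ∩ circle(D,3.00): a=4.0028, h=2.9962
  candidates: C₊=(4.5004,2.9581) cross=12.446; C₋=(5.1998,-2.9933) cross=-12.446
  mode + wants cross > 0 → take C=(4.5004,2.9581) (cross=12.446)
ex = (C−B)/|BC| = (0.7252,0.6886); ey = (-0.6886,0.7252)
P = B + -0.66·ex + 1.90·ey = (-0.9123,0.4385)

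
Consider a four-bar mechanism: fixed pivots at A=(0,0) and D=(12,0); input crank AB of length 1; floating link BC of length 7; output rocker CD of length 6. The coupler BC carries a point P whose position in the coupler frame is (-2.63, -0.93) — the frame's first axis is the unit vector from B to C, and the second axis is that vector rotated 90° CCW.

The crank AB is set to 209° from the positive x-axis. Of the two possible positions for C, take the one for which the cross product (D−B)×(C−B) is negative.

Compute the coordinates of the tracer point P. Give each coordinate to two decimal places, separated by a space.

A=(0,0), D=(12.00,0)
B = A + 1.00·(cos209°, sin209°) = (-0.8746, -0.4848)
|BD| = 12.8837
circle(B,7.00) ∩ circle(D,6.00): a=6.9464, h=0.8647
  candidates: C₊=(6.0343,0.6407) cross=11.141; C₋=(6.0994,-1.0875) cross=-11.141
  mode - wants cross < 0 → take C=(6.0994,-1.0875) (cross=-11.141)
ex = (C−B)/|BC| = (0.9963,-0.0861); ey = (0.0861,0.9963)
P = B + -2.63·ex + -0.93·ey = (-3.5749,-1.1849)

-3.57 -1.18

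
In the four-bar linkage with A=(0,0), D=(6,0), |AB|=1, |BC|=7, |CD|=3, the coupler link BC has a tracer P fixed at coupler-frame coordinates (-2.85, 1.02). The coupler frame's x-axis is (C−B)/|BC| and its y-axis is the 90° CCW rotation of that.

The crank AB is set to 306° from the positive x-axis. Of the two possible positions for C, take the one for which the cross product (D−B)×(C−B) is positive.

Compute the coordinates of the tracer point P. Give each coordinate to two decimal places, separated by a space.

-2.36 -1.48

A=(0,0), D=(6.00,0)
B = A + 1.00·(cos306°, sin306°) = (0.5878, -0.8090)
|BD| = 5.4723
circle(B,7.00) ∩ circle(D,3.00): a=6.3909, h=2.8559
  candidates: C₊=(6.4863,2.9603) cross=15.629; C₋=(7.3307,-2.6887) cross=-15.629
  mode + wants cross > 0 → take C=(6.4863,2.9603) (cross=15.629)
ex = (C−B)/|BC| = (0.8426,0.5385); ey = (-0.5385,0.8426)
P = B + -2.85·ex + 1.02·ey = (-2.3630,-1.4842)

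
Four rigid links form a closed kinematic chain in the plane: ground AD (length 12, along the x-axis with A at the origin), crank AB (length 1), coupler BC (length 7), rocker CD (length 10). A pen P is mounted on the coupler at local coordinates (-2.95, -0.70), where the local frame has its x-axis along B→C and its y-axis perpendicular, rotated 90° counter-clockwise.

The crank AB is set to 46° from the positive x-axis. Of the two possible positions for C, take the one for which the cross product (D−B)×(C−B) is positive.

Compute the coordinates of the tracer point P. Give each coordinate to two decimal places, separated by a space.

-0.32 -2.14

A=(0,0), D=(12.00,0)
B = A + 1.00·(cos46°, sin46°) = (0.6947, 0.7193)
|BD| = 11.3282
circle(B,7.00) ∩ circle(D,10.00): a=3.4131, h=6.1115
  candidates: C₊=(4.4889,6.6018) cross=69.233; C₋=(3.7128,-5.5966) cross=-69.233
  mode + wants cross > 0 → take C=(4.4889,6.6018) (cross=69.233)
ex = (C−B)/|BC| = (0.5420,0.8404); ey = (-0.8404,0.5420)
P = B + -2.95·ex + -0.70·ey = (-0.3161,-2.1391)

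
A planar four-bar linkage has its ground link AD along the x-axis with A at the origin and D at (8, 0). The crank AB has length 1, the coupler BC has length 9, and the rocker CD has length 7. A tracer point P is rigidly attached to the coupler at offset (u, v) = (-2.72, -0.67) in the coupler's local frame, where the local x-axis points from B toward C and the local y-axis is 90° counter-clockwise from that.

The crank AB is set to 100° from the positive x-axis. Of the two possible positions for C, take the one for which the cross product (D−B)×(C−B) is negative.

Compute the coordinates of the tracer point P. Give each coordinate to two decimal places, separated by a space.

-2.30 2.81

A=(0,0), D=(8.00,0)
B = A + 1.00·(cos100°, sin100°) = (-0.1736, 0.9848)
|BD| = 8.2328
circle(B,9.00) ∩ circle(D,7.00): a=6.0598, h=6.6542
  candidates: C₊=(6.6387,6.8663) cross=54.782; C₋=(5.0467,-6.3465) cross=-54.782
  mode - wants cross < 0 → take C=(5.0467,-6.3465) (cross=-54.782)
ex = (C−B)/|BC| = (0.5800,-0.8146); ey = (0.8146,0.5800)
P = B + -2.72·ex + -0.67·ey = (-2.2971,2.8119)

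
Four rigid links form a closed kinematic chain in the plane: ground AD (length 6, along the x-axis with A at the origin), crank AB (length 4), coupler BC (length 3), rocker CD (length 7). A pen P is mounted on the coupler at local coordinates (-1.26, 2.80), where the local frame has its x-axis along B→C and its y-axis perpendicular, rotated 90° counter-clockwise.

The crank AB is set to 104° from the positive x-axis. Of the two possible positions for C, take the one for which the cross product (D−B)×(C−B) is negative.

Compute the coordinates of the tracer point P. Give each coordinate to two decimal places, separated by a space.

1.82 5.16

A=(0,0), D=(6.00,0)
B = A + 4.00·(cos104°, sin104°) = (-0.9677, 3.8812)
|BD| = 7.9757
circle(B,3.00) ∩ circle(D,7.00): a=1.4803, h=2.6094
  candidates: C₊=(1.5953,5.4404) cross=20.812; C₋=(-0.9443,0.8813) cross=-20.812
  mode - wants cross < 0 → take C=(-0.9443,0.8813) (cross=-20.812)
ex = (C−B)/|BC| = (0.0078,-1.0000); ey = (1.0000,0.0078)
P = B + -1.26·ex + 2.80·ey = (1.8224,5.1630)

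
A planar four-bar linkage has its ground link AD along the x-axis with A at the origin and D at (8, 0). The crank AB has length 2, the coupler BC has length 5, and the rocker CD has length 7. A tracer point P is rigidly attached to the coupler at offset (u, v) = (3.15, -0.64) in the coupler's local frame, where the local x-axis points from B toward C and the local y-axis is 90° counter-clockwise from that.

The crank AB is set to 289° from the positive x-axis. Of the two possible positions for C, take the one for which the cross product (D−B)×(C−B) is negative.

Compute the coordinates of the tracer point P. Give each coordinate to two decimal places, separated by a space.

A=(0,0), D=(8.00,0)
B = A + 2.00·(cos289°, sin289°) = (0.6511, -1.8910)
|BD| = 7.5883
circle(B,5.00) ∩ circle(D,7.00): a=2.2127, h=4.4837
  candidates: C₊=(1.6767,3.0027) cross=34.024; C₋=(3.9114,-5.6819) cross=-34.024
  mode - wants cross < 0 → take C=(3.9114,-5.6819) (cross=-34.024)
ex = (C−B)/|BC| = (0.6521,-0.7582); ey = (0.7582,0.6521)
P = B + 3.15·ex + -0.64·ey = (2.2199,-4.6966)

2.22 -4.70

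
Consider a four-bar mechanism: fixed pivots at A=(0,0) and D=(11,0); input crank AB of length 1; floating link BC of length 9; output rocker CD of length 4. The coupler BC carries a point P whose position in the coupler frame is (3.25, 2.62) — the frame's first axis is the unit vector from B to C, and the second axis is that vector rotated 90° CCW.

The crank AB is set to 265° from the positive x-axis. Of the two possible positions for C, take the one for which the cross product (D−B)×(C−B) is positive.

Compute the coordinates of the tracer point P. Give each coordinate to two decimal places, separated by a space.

A=(0,0), D=(11.00,0)
B = A + 1.00·(cos265°, sin265°) = (-0.0872, -0.9962)
|BD| = 11.1318
circle(B,9.00) ∩ circle(D,4.00): a=8.4855, h=2.9995
  candidates: C₊=(8.0958,2.7506) cross=33.390; C₋=(8.6327,-3.2243) cross=-33.390
  mode + wants cross > 0 → take C=(8.0958,2.7506) (cross=33.390)
ex = (C−B)/|BC| = (0.9092,0.4163); ey = (-0.4163,0.9092)
P = B + 3.25·ex + 2.62·ey = (1.7771,2.7390)

1.78 2.74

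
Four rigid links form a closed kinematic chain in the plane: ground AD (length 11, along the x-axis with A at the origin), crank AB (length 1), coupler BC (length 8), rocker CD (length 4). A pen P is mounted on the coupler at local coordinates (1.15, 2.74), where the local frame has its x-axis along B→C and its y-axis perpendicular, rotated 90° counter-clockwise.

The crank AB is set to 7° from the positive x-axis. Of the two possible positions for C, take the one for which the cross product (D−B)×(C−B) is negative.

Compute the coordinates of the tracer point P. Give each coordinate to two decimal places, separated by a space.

A=(0,0), D=(11.00,0)
B = A + 1.00·(cos7°, sin7°) = (0.9925, 0.1219)
|BD| = 10.0082
circle(B,8.00) ∩ circle(D,4.00): a=7.4021, h=3.0345
  candidates: C₊=(8.4311,3.0660) cross=30.370; C₋=(8.3572,-3.0026) cross=-30.370
  mode - wants cross < 0 → take C=(8.3572,-3.0026) (cross=-30.370)
ex = (C−B)/|BC| = (0.9206,-0.3906); ey = (0.3906,0.9206)
P = B + 1.15·ex + 2.74·ey = (3.1213,2.1951)

3.12 2.20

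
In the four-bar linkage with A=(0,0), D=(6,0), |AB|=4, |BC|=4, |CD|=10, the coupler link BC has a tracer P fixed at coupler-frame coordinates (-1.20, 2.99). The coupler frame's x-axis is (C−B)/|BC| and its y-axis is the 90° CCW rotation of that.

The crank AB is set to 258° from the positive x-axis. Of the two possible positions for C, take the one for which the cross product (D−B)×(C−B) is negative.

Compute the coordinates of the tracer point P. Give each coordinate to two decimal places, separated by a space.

A=(0,0), D=(6.00,0)
B = A + 4.00·(cos258°, sin258°) = (-0.8316, -3.9126)
|BD| = 7.8727
circle(B,4.00) ∩ circle(D,10.00): a=-1.3985, h=3.7476
  candidates: C₊=(-3.9077,-1.3556) cross=29.503; C₋=(-0.1828,-7.8596) cross=-29.503
  mode - wants cross < 0 → take C=(-0.1828,-7.8596) (cross=-29.503)
ex = (C−B)/|BC| = (0.1622,-0.9868); ey = (0.9868,0.1622)
P = B + -1.20·ex + 2.99·ey = (1.9241,-2.2434)

1.92 -2.24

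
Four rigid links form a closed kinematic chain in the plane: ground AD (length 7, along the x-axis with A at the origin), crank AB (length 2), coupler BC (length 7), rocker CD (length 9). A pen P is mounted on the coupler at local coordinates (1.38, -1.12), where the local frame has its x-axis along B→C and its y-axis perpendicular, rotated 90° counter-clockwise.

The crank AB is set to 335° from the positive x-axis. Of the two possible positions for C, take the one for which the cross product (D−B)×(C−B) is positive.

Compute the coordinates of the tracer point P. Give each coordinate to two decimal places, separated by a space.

A=(0,0), D=(7.00,0)
B = A + 2.00·(cos335°, sin335°) = (1.8126, -0.8452)
|BD| = 5.2558
circle(B,7.00) ∩ circle(D,9.00): a=-0.4164, h=6.9876
  candidates: C₊=(0.2779,5.9845) cross=36.725; C₋=(2.5254,-7.8088) cross=-36.725
  mode + wants cross > 0 → take C=(0.2779,5.9845) (cross=36.725)
ex = (C−B)/|BC| = (-0.2192,0.9757); ey = (-0.9757,-0.2192)
P = B + 1.38·ex + -1.12·ey = (2.6028,0.7467)

2.60 0.75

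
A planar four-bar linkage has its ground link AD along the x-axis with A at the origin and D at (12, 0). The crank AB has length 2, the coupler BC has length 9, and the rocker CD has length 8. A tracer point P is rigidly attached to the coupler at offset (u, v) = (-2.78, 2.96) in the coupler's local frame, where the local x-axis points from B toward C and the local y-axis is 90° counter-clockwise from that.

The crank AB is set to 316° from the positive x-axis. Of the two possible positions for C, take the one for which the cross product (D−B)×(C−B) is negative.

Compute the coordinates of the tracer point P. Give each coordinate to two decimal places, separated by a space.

A=(0,0), D=(12.00,0)
B = A + 2.00·(cos316°, sin316°) = (1.4387, -1.3893)
|BD| = 10.6523
circle(B,9.00) ∩ circle(D,8.00): a=6.1241, h=6.5951
  candidates: C₊=(6.6503,5.9482) cross=70.253; C₋=(8.3706,-7.1294) cross=-70.253
  mode - wants cross < 0 → take C=(8.3706,-7.1294) (cross=-70.253)
ex = (C−B)/|BC| = (0.7702,-0.6378); ey = (0.6378,0.7702)
P = B + -2.78·ex + 2.96·ey = (1.1853,2.6636)

1.19 2.66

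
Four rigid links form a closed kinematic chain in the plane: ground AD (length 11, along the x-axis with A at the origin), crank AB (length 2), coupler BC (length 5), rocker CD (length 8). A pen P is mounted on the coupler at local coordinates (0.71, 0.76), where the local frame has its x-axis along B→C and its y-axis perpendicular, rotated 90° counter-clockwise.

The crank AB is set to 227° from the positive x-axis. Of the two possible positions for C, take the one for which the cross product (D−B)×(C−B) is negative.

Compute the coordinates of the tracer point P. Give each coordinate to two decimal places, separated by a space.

-0.49 -0.91

A=(0,0), D=(11.00,0)
B = A + 2.00·(cos227°, sin227°) = (-1.3640, -1.4627)
|BD| = 12.4502
circle(B,5.00) ∩ circle(D,8.00): a=4.6589, h=1.8152
  candidates: C₊=(3.0494,0.8873) cross=22.600; C₋=(3.4759,-2.7180) cross=-22.600
  mode - wants cross < 0 → take C=(3.4759,-2.7180) (cross=-22.600)
ex = (C−B)/|BC| = (0.9680,-0.2511); ey = (0.2511,0.9680)
P = B + 0.71·ex + 0.76·ey = (-0.4859,-0.9053)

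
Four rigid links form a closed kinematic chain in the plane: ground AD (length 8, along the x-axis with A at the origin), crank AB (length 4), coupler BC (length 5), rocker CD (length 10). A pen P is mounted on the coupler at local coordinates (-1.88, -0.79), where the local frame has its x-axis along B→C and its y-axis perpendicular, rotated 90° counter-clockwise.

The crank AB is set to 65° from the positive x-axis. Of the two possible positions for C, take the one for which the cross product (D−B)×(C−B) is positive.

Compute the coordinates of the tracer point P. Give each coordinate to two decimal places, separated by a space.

A=(0,0), D=(8.00,0)
B = A + 4.00·(cos65°, sin65°) = (1.6905, 3.6252)
|BD| = 7.2768
circle(B,5.00) ∩ circle(D,10.00): a=-1.5149, h=4.7650
  candidates: C₊=(2.7508,8.5115) cross=34.674; C₋=(-1.9969,0.2484) cross=-34.674
  mode + wants cross > 0 → take C=(2.7508,8.5115) (cross=34.674)
ex = (C−B)/|BC| = (0.2121,0.9773); ey = (-0.9773,0.2121)
P = B + -1.88·ex + -0.79·ey = (2.0638,1.6205)

2.06 1.62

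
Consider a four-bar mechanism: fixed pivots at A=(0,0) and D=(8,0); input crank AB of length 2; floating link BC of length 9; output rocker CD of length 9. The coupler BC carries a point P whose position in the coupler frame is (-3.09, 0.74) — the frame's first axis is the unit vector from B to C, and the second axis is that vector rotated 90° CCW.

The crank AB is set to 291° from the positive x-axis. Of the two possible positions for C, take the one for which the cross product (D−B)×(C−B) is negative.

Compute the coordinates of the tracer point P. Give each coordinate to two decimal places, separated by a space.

-0.66 1.00

A=(0,0), D=(8.00,0)
B = A + 2.00·(cos291°, sin291°) = (0.7167, -1.8672)
|BD| = 7.5188
circle(B,9.00) ∩ circle(D,9.00): a=3.7594, h=8.1772
  candidates: C₊=(2.3277,6.9875) cross=61.483; C₋=(6.3890,-8.8546) cross=-61.483
  mode - wants cross < 0 → take C=(6.3890,-8.8546) (cross=-61.483)
ex = (C−B)/|BC| = (0.6303,-0.7764); ey = (0.7764,0.6303)
P = B + -3.09·ex + 0.74·ey = (-0.6562,0.9983)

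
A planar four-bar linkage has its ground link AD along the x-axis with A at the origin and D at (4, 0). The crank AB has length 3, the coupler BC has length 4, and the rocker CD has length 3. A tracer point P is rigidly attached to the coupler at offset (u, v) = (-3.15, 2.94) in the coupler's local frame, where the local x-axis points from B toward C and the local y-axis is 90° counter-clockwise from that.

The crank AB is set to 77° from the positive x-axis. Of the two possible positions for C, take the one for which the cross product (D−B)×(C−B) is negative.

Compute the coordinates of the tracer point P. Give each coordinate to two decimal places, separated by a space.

A=(0,0), D=(4.00,0)
B = A + 3.00·(cos77°, sin77°) = (0.6749, 2.9231)
|BD| = 4.4273
circle(B,4.00) ∩ circle(D,3.00): a=3.0042, h=2.6410
  candidates: C₊=(4.6749,2.9231) cross=11.692; C₋=(1.1875,-1.0439) cross=-11.692
  mode - wants cross < 0 → take C=(1.1875,-1.0439) (cross=-11.692)
ex = (C−B)/|BC| = (0.1282,-0.9918); ey = (0.9918,0.1282)
P = B + -3.15·ex + 2.94·ey = (3.1869,6.4239)

3.19 6.42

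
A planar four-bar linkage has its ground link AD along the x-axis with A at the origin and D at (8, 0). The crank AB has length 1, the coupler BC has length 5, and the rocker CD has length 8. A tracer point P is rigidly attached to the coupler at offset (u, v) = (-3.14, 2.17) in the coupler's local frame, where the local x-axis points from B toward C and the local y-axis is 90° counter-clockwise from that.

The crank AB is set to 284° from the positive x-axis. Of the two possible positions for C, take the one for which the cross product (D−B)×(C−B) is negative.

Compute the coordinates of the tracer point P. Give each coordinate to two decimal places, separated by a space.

A=(0,0), D=(8.00,0)
B = A + 1.00·(cos284°, sin284°) = (0.2419, -0.9703)
|BD| = 7.8185
circle(B,5.00) ∩ circle(D,8.00): a=1.4152, h=4.7955
  candidates: C₊=(1.0510,3.9638) cross=37.494; C₋=(2.2413,-5.5531) cross=-37.494
  mode - wants cross < 0 → take C=(2.2413,-5.5531) (cross=-37.494)
ex = (C−B)/|BC| = (0.3999,-0.9166); ey = (0.9166,0.3999)
P = B + -3.14·ex + 2.17·ey = (0.9753,2.7755)

0.98 2.78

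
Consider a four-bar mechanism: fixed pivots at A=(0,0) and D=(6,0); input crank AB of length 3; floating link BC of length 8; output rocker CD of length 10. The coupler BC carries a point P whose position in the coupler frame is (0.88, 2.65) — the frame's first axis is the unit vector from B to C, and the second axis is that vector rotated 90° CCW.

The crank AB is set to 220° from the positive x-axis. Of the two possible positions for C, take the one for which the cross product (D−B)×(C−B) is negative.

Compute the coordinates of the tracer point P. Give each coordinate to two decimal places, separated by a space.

0.45 -1.43

A=(0,0), D=(6.00,0)
B = A + 3.00·(cos220°, sin220°) = (-2.2981, -1.9284)
|BD| = 8.5192
circle(B,8.00) ∩ circle(D,10.00): a=2.1468, h=7.7066
  candidates: C₊=(-1.9515,6.0641) cross=65.654; C₋=(1.5373,-8.9490) cross=-65.654
  mode - wants cross < 0 → take C=(1.5373,-8.9490) (cross=-65.654)
ex = (C−B)/|BC| = (0.4794,-0.8776); ey = (0.8776,0.4794)
P = B + 0.88·ex + 2.65·ey = (0.4494,-1.4301)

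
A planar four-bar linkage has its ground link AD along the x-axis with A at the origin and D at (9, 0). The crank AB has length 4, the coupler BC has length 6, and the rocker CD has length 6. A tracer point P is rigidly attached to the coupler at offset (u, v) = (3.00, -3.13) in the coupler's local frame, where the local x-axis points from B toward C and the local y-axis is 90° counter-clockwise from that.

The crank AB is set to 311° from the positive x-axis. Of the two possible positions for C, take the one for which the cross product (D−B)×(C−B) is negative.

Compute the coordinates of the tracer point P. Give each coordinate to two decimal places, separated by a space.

3.76 -7.20

A=(0,0), D=(9.00,0)
B = A + 4.00·(cos311°, sin311°) = (2.6242, -3.0188)
|BD| = 7.0543
circle(B,6.00) ∩ circle(D,6.00): a=3.5272, h=4.8538
  candidates: C₊=(3.7350,2.8774) cross=34.240; C₋=(7.8892,-5.8963) cross=-34.240
  mode - wants cross < 0 → take C=(7.8892,-5.8963) (cross=-34.240)
ex = (C−B)/|BC| = (0.8775,-0.4796); ey = (0.4796,0.8775)
P = B + 3.00·ex + -3.13·ey = (3.7557,-7.2041)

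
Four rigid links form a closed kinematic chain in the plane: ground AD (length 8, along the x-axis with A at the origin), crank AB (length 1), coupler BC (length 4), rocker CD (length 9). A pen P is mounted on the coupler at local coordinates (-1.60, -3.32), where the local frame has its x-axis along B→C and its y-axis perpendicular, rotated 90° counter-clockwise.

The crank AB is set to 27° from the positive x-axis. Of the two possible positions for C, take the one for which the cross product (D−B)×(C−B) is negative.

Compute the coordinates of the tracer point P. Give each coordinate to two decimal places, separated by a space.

A=(0,0), D=(8.00,0)
B = A + 1.00·(cos27°, sin27°) = (0.8910, 0.4540)
|BD| = 7.1235
circle(B,4.00) ∩ circle(D,9.00): a=-1.0006, h=3.8728
  candidates: C₊=(0.1392,4.3827) cross=27.588; C₋=(-0.3544,-3.3472) cross=-27.588
  mode - wants cross < 0 → take C=(-0.3544,-3.3472) (cross=-27.588)
ex = (C−B)/|BC| = (-0.3114,-0.9503); ey = (0.9503,-0.3114)
P = B + -1.60·ex + -3.32·ey = (-1.7658,3.0082)

-1.77 3.01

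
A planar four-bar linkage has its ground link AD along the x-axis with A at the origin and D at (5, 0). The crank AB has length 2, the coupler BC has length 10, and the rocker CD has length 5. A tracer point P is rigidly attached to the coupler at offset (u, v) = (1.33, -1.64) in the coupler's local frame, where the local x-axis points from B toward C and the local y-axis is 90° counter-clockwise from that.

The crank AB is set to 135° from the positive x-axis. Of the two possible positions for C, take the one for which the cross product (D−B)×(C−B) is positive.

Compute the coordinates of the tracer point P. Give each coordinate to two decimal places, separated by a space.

A=(0,0), D=(5.00,0)
B = A + 2.00·(cos135°, sin135°) = (-1.4142, 1.4142)
|BD| = 6.5683
circle(B,10.00) ∩ circle(D,5.00): a=8.9934, h=4.3725
  candidates: C₊=(8.3097,3.7478) cross=28.720; C₋=(6.4268,-4.7921) cross=-28.720
  mode + wants cross > 0 → take C=(8.3097,3.7478) (cross=28.720)
ex = (C−B)/|BC| = (0.9724,0.2334); ey = (-0.2334,0.9724)
P = B + 1.33·ex + -1.64·ey = (0.2618,0.1299)

0.26 0.13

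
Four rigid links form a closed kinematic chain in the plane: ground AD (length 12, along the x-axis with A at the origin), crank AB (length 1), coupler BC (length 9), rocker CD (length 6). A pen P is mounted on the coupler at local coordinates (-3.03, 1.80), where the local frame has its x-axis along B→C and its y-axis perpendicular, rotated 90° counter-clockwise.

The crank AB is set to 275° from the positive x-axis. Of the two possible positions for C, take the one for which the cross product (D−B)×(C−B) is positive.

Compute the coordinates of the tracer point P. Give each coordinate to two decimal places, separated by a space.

A=(0,0), D=(12.00,0)
B = A + 1.00·(cos275°, sin275°) = (0.0872, -0.9962)
|BD| = 11.9544
circle(B,9.00) ∩ circle(D,6.00): a=7.8594, h=4.3853
  candidates: C₊=(7.5537,4.0287) cross=52.423; C₋=(8.2846,-4.7113) cross=-52.423
  mode + wants cross > 0 → take C=(7.5537,4.0287) (cross=52.423)
ex = (C−B)/|BC| = (0.8296,0.5583); ey = (-0.5583,0.8296)
P = B + -3.03·ex + 1.80·ey = (-3.4316,-1.1946)

-3.43 -1.19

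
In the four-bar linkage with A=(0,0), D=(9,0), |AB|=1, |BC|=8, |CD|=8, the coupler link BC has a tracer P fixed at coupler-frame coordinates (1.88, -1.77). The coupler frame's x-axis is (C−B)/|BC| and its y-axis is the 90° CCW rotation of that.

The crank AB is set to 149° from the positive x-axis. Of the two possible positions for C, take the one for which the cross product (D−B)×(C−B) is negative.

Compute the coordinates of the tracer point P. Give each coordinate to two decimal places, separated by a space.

A=(0,0), D=(9.00,0)
B = A + 1.00·(cos149°, sin149°) = (-0.8572, 0.5150)
|BD| = 9.8706
circle(B,8.00) ∩ circle(D,8.00): a=4.9353, h=6.2962
  candidates: C₊=(4.3999,6.5452) cross=62.148; C₋=(3.7429,-6.0302) cross=-62.148
  mode - wants cross < 0 → take C=(3.7429,-6.0302) (cross=-62.148)
ex = (C−B)/|BC| = (0.5750,-0.8181); ey = (0.8181,0.5750)
P = B + 1.88·ex + -1.77·ey = (-1.2243,-2.0408)

-1.22 -2.04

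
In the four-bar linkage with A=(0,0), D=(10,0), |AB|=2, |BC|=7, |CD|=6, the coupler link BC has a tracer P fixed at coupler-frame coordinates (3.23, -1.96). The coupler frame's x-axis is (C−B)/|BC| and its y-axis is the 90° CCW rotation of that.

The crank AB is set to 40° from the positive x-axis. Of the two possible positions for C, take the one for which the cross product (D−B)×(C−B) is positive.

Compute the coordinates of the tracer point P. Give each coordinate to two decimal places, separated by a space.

A=(0,0), D=(10.00,0)
B = A + 2.00·(cos40°, sin40°) = (1.5321, 1.2856)
|BD| = 8.5649
circle(B,7.00) ∩ circle(D,6.00): a=5.0414, h=4.8564
  candidates: C₊=(7.2453,5.3302) cross=41.595; C₋=(5.7874,-4.2725) cross=-41.595
  mode + wants cross > 0 → take C=(7.2453,5.3302) (cross=41.595)
ex = (C−B)/|BC| = (0.8162,0.5778); ey = (-0.5778,0.8162)
P = B + 3.23·ex + -1.96·ey = (5.3008,1.5522)

5.30 1.55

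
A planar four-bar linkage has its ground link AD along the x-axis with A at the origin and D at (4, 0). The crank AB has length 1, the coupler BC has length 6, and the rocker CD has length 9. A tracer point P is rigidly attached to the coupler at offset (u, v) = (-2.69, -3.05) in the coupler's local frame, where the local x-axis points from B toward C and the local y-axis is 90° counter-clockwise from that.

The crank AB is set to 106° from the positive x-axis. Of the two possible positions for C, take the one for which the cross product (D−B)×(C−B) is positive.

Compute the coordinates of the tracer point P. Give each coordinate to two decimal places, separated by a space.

3.42 -0.74

A=(0,0), D=(4.00,0)
B = A + 1.00·(cos106°, sin106°) = (-0.2756, 0.9613)
|BD| = 4.3824
circle(B,6.00) ∩ circle(D,9.00): a=-2.9430, h=5.2286
  candidates: C₊=(-2.0001,6.7081) cross=22.914; C₋=(-4.2939,-3.4945) cross=-22.914
  mode + wants cross > 0 → take C=(-2.0001,6.7081) (cross=22.914)
ex = (C−B)/|BC| = (-0.2874,0.9578); ey = (-0.9578,-0.2874)
P = B + -2.69·ex + -3.05·ey = (3.4188,-0.7386)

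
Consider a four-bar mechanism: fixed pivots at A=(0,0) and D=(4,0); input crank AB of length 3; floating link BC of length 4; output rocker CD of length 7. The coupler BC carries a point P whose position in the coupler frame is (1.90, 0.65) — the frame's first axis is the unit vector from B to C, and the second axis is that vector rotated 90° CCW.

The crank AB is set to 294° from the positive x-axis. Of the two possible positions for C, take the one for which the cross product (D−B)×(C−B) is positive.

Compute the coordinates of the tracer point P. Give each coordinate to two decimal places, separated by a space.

-0.77 -3.03

A=(0,0), D=(4.00,0)
B = A + 3.00·(cos294°, sin294°) = (1.2202, -2.7406)
|BD| = 3.9036
circle(B,4.00) ∩ circle(D,7.00): a=-2.2750, h=3.2900
  candidates: C₊=(-2.7097,-1.9950) cross=12.843; C₋=(1.9100,-6.6807) cross=-12.843
  mode + wants cross > 0 → take C=(-2.7097,-1.9950) (cross=12.843)
ex = (C−B)/|BC| = (-0.9825,0.1864); ey = (-0.1864,-0.9825)
P = B + 1.90·ex + 0.65·ey = (-0.7677,-3.0251)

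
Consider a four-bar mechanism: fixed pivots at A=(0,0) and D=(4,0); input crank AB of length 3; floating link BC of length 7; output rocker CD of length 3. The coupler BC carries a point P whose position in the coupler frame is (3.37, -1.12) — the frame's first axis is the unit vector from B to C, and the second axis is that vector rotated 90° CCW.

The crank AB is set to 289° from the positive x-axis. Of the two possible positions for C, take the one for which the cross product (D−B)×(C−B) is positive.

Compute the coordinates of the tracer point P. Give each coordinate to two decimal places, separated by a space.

A=(0,0), D=(4.00,0)
B = A + 3.00·(cos289°, sin289°) = (0.9767, -2.8366)
|BD| = 4.1456
circle(B,7.00) ∩ circle(D,3.00): a=6.8972, h=1.1955
  candidates: C₊=(5.1886,2.7545) cross=4.956; C₋=(6.8246,1.0108) cross=-4.956
  mode + wants cross > 0 → take C=(5.1886,2.7545) (cross=4.956)
ex = (C−B)/|BC| = (0.6017,0.7987); ey = (-0.7987,0.6017)
P = B + 3.37·ex + -1.12·ey = (3.8990,-0.8188)

3.90 -0.82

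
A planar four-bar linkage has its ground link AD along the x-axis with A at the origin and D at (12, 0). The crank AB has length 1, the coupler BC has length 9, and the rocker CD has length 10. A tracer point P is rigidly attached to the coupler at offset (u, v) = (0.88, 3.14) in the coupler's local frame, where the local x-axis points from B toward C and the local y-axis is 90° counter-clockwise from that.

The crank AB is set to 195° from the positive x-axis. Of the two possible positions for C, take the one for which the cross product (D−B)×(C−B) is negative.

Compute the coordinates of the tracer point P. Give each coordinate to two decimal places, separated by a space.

A=(0,0), D=(12.00,0)
B = A + 1.00·(cos195°, sin195°) = (-0.9659, -0.2588)
|BD| = 12.9685
circle(B,9.00) ∩ circle(D,10.00): a=5.7517, h=6.9223
  candidates: C₊=(4.6465,6.7769) cross=89.772; C₋=(4.9228,-7.0649) cross=-89.772
  mode - wants cross < 0 → take C=(4.9228,-7.0649) (cross=-89.772)
ex = (C−B)/|BC| = (0.6543,-0.7562); ey = (0.7562,0.6543)
P = B + 0.88·ex + 3.14·ey = (1.9844,1.1302)

1.98 1.13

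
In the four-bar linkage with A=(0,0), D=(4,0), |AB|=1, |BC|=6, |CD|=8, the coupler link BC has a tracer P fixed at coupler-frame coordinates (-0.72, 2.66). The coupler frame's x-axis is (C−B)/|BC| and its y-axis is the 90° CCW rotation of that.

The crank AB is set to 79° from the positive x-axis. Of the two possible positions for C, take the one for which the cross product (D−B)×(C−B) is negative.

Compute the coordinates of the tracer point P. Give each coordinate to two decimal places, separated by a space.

2.86 0.28

A=(0,0), D=(4.00,0)
B = A + 1.00·(cos79°, sin79°) = (0.1908, 0.9816)
|BD| = 3.9336
circle(B,6.00) ∩ circle(D,8.00): a=-1.5922, h=5.7849
  candidates: C₊=(0.0926,6.9808) cross=22.756; C₋=(-2.7946,-4.2229) cross=-22.756
  mode - wants cross < 0 → take C=(-2.7946,-4.2229) (cross=-22.756)
ex = (C−B)/|BC| = (-0.4976,-0.8674); ey = (0.8674,-0.4976)
P = B + -0.72·ex + 2.66·ey = (2.8564,0.2826)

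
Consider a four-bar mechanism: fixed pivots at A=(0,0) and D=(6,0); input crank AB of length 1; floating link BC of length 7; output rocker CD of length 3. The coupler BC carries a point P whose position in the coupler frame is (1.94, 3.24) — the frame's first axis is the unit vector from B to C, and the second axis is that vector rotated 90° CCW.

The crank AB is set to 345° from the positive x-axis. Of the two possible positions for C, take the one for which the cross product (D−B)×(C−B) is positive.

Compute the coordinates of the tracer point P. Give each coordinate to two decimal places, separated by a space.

A=(0,0), D=(6.00,0)
B = A + 1.00·(cos345°, sin345°) = (0.9659, -0.2588)
|BD| = 5.0407
circle(B,7.00) ∩ circle(D,3.00): a=6.4880, h=2.6278
  candidates: C₊=(7.3105,2.6986) cross=13.246; C₋=(7.5803,-2.5500) cross=-13.246
  mode + wants cross > 0 → take C=(7.3105,2.6986) (cross=13.246)
ex = (C−B)/|BC| = (0.9064,0.4225); ey = (-0.4225,0.9064)
P = B + 1.94·ex + 3.24·ey = (1.3554,3.4974)

1.36 3.50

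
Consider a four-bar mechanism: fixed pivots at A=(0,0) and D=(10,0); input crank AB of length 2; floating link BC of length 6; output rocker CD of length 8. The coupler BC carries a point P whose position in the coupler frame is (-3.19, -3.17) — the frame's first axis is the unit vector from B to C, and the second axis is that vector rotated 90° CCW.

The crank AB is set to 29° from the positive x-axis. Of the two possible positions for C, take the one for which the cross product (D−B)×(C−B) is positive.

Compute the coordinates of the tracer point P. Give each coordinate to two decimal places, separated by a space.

2.82 -3.40

A=(0,0), D=(10.00,0)
B = A + 2.00·(cos29°, sin29°) = (1.7492, 0.9696)
|BD| = 8.3075
circle(B,6.00) ∩ circle(D,8.00): a=2.4686, h=5.4687
  candidates: C₊=(4.8392,6.1128) cross=45.431; C₋=(3.5626,-4.7498) cross=-45.431
  mode + wants cross > 0 → take C=(4.8392,6.1128) (cross=45.431)
ex = (C−B)/|BC| = (0.5150,0.8572); ey = (-0.8572,0.5150)
P = B + -3.19·ex + -3.17·ey = (2.8237,-3.3974)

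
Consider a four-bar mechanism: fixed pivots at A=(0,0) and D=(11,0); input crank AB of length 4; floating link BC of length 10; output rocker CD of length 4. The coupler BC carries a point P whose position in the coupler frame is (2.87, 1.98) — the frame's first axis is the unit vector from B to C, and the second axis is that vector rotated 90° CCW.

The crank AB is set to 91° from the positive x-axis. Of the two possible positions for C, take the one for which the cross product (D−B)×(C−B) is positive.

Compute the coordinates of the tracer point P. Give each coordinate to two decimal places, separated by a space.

A=(0,0), D=(11.00,0)
B = A + 4.00·(cos91°, sin91°) = (-0.0698, 3.9994)
|BD| = 11.7701
circle(B,10.00) ∩ circle(D,4.00): a=9.4534, h=3.2608
  candidates: C₊=(9.9291,3.8540) cross=38.380; C₋=(7.7131,-2.2796) cross=-38.380
  mode + wants cross > 0 → take C=(9.9291,3.8540) (cross=38.380)
ex = (C−B)/|BC| = (0.9999,-0.0145); ey = (0.0145,0.9999)
P = B + 2.87·ex + 1.98·ey = (2.8287,5.9375)

2.83 5.94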